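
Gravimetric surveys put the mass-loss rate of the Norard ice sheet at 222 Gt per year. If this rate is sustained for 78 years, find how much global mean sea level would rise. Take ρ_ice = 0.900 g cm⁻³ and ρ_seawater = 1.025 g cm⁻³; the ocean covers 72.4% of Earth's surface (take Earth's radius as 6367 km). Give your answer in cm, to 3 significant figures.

Total mass lost = 222 Gt/yr × 78 yr = 1.732×10^4 Gt = 1.732×10^16 kg.
ρ_w = 1.025 g cm⁻³ = 1025 kg m⁻³, so water volume = 1.732×10^16 / 1025 = 1.689×10^13 m³.
Δh = 1.689×10^13 / 3.69×10^14 = 0.0458 m = 4.58 cm.

≈ 4.58 cm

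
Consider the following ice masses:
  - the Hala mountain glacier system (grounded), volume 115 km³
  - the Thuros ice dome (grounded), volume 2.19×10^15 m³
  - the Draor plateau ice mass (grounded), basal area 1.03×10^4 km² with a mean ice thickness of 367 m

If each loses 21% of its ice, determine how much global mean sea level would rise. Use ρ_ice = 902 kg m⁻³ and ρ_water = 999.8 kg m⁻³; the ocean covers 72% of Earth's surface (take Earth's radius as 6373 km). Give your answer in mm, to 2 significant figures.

Hala: 0.21 × 115 km³ × (902/999.8) = 21.79 km³ of water.
Thuros: 0.21 × 2.19×10^15 m³ × (902/999.8) = 4.149×10^14 m³ of water.
Draor: ice volume = 1.03×10^4 km² × 367 m = 3780 km³; 0.21 × 3780 × (902/999.8) = 716.2 km³ of water.
Total added water ≈ 4.157×10^14 m³ over 3.67×10^14 m² → Δh = 1.13 m = 1100 mm.

≈ 1100 mm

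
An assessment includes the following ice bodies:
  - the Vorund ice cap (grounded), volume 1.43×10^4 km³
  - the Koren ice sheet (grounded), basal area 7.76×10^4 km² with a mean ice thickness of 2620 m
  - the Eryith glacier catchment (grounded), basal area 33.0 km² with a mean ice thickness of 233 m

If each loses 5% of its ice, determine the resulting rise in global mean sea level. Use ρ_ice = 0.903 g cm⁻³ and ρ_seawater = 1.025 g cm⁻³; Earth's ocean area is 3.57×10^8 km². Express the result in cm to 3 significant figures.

≈ 2.69 cm

Vorund: 0.05 × 1.43×10^4 km³ × (903/1025) = 629.9 km³ of water.
Koren: ice volume = 7.76×10^4 km² × 2620 m = 2.033×10^5 km³; 0.05 × 2.033×10^5 × (903/1025) = 8956 km³ of water.
Eryith: ice volume = 33.0 km² × 233 m = 7.689 km³; 0.05 × 7.689 × (903/1025) = 0.3387 km³ of water.
Total added water ≈ 9.586×10^12 m³ over 3.57×10^14 m² → Δh = 0.0269 m = 2.69 cm.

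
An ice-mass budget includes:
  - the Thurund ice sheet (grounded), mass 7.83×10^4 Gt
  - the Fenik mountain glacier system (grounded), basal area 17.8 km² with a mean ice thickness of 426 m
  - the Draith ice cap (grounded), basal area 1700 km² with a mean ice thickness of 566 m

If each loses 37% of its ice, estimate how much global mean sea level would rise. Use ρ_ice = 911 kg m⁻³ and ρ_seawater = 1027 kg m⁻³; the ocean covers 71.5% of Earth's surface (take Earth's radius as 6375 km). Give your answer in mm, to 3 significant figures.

≈ 78.1 mm

Thurund: 0.37 × 7.83×10^4 Gt = 2.897×10^16 kg; dividing by ρ_w = 1027 kg m⁻³ gives 2.821×10^13 m³ of water.
Fenik: ice volume = 17.8 km² × 426 m = 7.583 km³; 0.37 × 7.583 × (911/1027) = 2.489 km³ of water.
Draith: ice volume = 1700 km² × 566 m = 962.2 km³; 0.37 × 962.2 × (911/1027) = 315.8 km³ of water.
Total added water ≈ 2.853×10^13 m³ over 3.65×10^14 m² → Δh = 0.0781 m = 78.1 mm.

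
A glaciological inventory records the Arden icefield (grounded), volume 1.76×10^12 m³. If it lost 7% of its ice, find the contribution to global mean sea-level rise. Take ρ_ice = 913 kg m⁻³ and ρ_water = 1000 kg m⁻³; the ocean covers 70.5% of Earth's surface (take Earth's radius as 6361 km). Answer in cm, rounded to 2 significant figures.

≈ 0.031 cm

Arden: 0.07 × 1.76×10^12 m³ × (913/1000) = 1.125×10^11 m³ of water.
Spread over 3.58×10^14 m² of ocean, Δh = 1.125×10^11 / 3.58×10^14 = 3.14×10^-4 m = 0.031 cm.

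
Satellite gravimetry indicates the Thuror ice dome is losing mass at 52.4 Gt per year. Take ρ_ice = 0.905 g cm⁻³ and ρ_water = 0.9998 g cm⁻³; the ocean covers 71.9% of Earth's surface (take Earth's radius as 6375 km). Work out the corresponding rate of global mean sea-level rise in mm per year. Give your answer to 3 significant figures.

ρ_w = 0.9998 g cm⁻³ = 999.8 kg m⁻³. Annual water volume added = 52.4 Gt / ρ_w = 5.240×10^13 kg / 999.8 kg m⁻³ = 5.241×10^10 m³.
Δh per year = 5.241×10^10 / 3.67×10^14 = 1.43×10^-4 m = 0.143 mm.

≈ 0.143 mm/yr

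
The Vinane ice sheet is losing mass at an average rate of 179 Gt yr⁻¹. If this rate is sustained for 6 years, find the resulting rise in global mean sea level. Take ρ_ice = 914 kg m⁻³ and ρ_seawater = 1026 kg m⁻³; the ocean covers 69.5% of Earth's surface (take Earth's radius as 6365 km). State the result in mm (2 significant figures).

≈ 3.0 mm

Total mass lost = 179 Gt/yr × 6 yr = 1074 Gt = 1.074×10^15 kg.
ρ_w = 1026 kg m⁻³, so water volume = 1.074×10^15 / 1026 = 1.047×10^12 m³.
Δh = 1.047×10^12 / 3.54×10^14 = 2.96×10^-3 m = 3.0 mm.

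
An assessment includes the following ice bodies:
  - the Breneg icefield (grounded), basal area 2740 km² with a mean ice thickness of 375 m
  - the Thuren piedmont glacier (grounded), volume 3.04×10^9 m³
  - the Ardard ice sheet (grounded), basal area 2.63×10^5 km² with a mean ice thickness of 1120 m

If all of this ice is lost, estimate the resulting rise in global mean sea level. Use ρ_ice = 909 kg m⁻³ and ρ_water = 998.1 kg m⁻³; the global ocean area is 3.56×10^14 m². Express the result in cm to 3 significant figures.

≈ 75.6 cm

Breneg: ice volume = 2740 km² × 375 m = 1028 km³; 1028 × (909/998.1) = 935.8 km³ of water.
Thuren: 3.04×10^9 m³ × (909/998.1) = 2.769×10^9 m³ of water.
Ardard: ice volume = 2.63×10^5 km² × 1120 m = 2.946×10^5 km³; 2.946×10^5 × (909/998.1) = 2.683×10^5 km³ of water.
Total added water ≈ 2.692×10^14 m³ over 3.56×10^14 m² → Δh = 0.756 m = 75.6 cm.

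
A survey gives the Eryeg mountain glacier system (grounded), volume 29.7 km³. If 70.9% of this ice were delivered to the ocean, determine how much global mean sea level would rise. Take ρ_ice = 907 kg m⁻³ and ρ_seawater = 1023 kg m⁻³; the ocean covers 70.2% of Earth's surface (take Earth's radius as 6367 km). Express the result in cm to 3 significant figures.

Eryeg: 0.709 × 29.7 km³ × (907/1023) = 18.67 km³ of water.
Spread over 3.58×10^14 m² of ocean, Δh = 1.867×10^10 / 3.58×10^14 = 5.22×10^-5 m = 5.22×10^-3 cm.

≈ 5.22×10^-3 cm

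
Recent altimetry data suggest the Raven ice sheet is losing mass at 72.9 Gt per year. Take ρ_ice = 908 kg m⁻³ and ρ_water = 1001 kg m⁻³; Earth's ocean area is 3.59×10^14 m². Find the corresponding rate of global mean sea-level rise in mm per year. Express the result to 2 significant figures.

≈ 0.20 mm/yr

ρ_w = 1001 kg m⁻³. Annual water volume added = 72.9 Gt / ρ_w = 7.290×10^13 kg / 1001 kg m⁻³ = 7.283×10^10 m³.
Δh per year = 7.283×10^10 / 3.59×10^14 = 2.03×10^-4 m = 0.20 mm.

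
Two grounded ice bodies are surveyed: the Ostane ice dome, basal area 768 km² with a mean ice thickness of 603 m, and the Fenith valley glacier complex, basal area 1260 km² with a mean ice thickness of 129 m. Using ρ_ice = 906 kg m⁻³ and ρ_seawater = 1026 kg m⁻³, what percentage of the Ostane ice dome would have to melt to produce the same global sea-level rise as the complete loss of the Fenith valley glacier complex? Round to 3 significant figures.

Equal sea-level rise means equal mass of meltwater, i.e. equal mass of ice lost.
Ice mass of Fenith: 1.473×10^14 kg; ice mass of Ostane: 4.196×10^14 kg.
Fraction required = 1.473×10^14 / 4.196×10^14 = 0.351 → 35.1 %.

≈ 35.1 %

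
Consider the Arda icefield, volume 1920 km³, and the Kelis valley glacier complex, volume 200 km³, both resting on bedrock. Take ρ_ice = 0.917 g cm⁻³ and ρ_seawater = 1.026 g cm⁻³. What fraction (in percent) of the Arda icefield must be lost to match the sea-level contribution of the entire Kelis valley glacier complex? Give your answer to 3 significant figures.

≈ 10.4 %

Equal sea-level rise means equal mass of meltwater, i.e. equal mass of ice lost.
Ice mass of Kelis: 1.834×10^14 kg; ice mass of Arda: 1.761×10^15 kg.
Fraction required = 1.834×10^14 / 1.761×10^15 = 0.104 → 10.4 %.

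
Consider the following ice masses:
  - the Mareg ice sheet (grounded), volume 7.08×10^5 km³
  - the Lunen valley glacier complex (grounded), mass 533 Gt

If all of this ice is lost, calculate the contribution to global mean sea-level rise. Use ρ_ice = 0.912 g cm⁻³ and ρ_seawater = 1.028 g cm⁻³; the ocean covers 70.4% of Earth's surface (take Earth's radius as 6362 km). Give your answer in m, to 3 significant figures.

Mareg: 7.08×10^5 km³ × (912/1028) = 6.281×10^5 km³ of water.
Lunen: 533 Gt = 5.330×10^14 kg; dividing by ρ_w = 1.028 g cm⁻³ = 1028 kg m⁻³ gives 5.185×10^11 m³ of water.
Total added water ≈ 6.286×10^14 m³ over 3.58×10^14 m² → Δh = 1.76 m.

≈ 1.76 m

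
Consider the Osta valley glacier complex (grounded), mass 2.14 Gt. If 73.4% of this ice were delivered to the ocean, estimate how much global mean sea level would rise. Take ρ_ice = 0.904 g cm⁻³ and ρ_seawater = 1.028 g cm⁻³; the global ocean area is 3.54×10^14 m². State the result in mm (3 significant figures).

≈ 4.32×10^-3 mm

Osta: 0.734 × 2.14 Gt = 1.571×10^12 kg; dividing by ρ_w = 1.028 g cm⁻³ = 1028 kg m⁻³ gives 1.528×10^9 m³ of water.
Spread over 3.54×10^14 m² of ocean, Δh = 1.528×10^9 / 3.54×10^14 = 4.32×10^-6 m = 4.32×10^-3 mm.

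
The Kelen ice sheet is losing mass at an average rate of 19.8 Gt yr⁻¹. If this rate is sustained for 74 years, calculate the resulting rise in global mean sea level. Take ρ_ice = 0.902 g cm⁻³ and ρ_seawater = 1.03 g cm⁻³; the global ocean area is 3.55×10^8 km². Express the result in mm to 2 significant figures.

≈ 4.0 mm

Total mass lost = 19.8 Gt/yr × 74 yr = 1465 Gt = 1.465×10^15 kg.
ρ_w = 1.03 g cm⁻³ = 1030 kg m⁻³, so water volume = 1.465×10^15 / 1030 = 1.423×10^12 m³.
Δh = 1.423×10^12 / 3.55×10^14 = 4.01×10^-3 m = 4.0 mm.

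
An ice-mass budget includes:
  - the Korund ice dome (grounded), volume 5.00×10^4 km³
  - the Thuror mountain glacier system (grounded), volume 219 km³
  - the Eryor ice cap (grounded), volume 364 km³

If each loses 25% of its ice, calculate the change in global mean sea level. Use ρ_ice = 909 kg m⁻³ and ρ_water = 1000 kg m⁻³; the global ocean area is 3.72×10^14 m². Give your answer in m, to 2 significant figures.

Korund: 0.25 × 5.00×10^4 km³ × (909/1000) = 1.136×10^4 km³ of water.
Thuror: 0.25 × 219 km³ × (909/1000) = 49.77 km³ of water.
Eryor: 0.25 × 364 km³ × (909/1000) = 82.72 km³ of water.
Total added water ≈ 1.149×10^13 m³ over 3.72×10^14 m² → Δh = 0.0309 m.

≈ 0.031 m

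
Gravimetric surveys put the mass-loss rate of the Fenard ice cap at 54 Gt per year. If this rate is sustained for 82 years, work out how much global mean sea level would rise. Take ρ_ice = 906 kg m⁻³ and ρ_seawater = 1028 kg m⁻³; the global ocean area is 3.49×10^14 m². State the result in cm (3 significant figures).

≈ 1.23 cm

Total mass lost = 54 Gt/yr × 82 yr = 4428 Gt = 4.428×10^15 kg.
ρ_w = 1028 kg m⁻³, so water volume = 4.428×10^15 / 1028 = 4.307×10^12 m³.
Δh = 4.307×10^12 / 3.49×10^14 = 0.0123 m = 1.23 cm.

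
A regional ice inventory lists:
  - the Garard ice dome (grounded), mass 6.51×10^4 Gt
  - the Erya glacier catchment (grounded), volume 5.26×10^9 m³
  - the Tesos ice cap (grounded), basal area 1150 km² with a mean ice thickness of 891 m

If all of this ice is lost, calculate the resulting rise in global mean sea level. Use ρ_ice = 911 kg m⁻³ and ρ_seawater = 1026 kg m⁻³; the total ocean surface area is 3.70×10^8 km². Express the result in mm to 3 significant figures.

Garard: 6.51×10^4 Gt = 6.510×10^16 kg; dividing by ρ_w = 1026 kg m⁻³ gives 6.345×10^13 m³ of water.
Erya: 5.26×10^9 m³ × (911/1026) = 4.670×10^9 m³ of water.
Tesos: ice volume = 1150 km² × 891 m = 1025 km³; 1025 × (911/1026) = 909.8 km³ of water.
Total added water ≈ 6.436×10^13 m³ over 3.70×10^14 m² → Δh = 0.174 m = 174 mm.

≈ 174 mm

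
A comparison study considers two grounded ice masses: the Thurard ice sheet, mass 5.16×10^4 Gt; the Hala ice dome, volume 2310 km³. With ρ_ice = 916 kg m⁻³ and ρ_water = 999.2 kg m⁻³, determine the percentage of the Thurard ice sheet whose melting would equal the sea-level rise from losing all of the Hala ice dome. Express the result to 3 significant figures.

≈ 4.10 %

Equal sea-level rise means equal mass of meltwater, i.e. equal mass of ice lost.
Ice mass of Hala: 2.116×10^15 kg; ice mass of Thurard: 5.160×10^16 kg.
Fraction required = 2.116×10^15 / 5.160×10^16 = 0.0410 → 4.10 %.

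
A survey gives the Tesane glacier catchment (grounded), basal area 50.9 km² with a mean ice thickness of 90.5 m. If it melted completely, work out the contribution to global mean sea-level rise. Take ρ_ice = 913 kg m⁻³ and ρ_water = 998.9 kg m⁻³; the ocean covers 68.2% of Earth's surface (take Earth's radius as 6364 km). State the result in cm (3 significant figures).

≈ 1.21×10^-3 cm

Tesane: ice volume = 50.9 km² × 90.5 m = 4.606 km³; 4.606 × (913/998.9) = 4.210 km³ of water.
Spread over 3.47×10^14 m² of ocean, Δh = 4.210×10^9 / 3.47×10^14 = 1.21×10^-5 m = 1.21×10^-3 cm.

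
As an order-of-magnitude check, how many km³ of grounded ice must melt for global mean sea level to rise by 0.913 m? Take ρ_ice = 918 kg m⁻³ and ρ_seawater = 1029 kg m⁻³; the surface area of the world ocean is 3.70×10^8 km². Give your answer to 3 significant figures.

≈ 3.79×10^5 km³

Required water volume = Δh × A = 0.913 m × 3.70×10^14 m² = 3.378×10^14 m³ = 3.378×10^5 km³.
Ice volume = water volume × ρ_w/ρ_ice = 3.378×10^5 × 1029/918 = 3.79×10^5 km³.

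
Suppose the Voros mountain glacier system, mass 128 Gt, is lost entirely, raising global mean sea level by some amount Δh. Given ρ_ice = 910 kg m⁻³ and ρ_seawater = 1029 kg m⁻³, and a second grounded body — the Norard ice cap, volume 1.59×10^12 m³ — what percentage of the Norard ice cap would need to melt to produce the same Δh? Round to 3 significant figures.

≈ 8.85 %

Equal sea-level rise means equal mass of meltwater, i.e. equal mass of ice lost.
Ice mass of Voros: 1.280×10^14 kg; ice mass of Norard: 1.447×10^15 kg.
Fraction required = 1.280×10^14 / 1.447×10^15 = 0.0885 → 8.85 %.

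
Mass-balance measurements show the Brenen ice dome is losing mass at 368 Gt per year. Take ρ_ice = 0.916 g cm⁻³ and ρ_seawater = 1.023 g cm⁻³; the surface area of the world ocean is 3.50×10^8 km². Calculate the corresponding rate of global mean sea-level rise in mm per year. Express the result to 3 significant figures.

≈ 1.03 mm/yr

ρ_w = 1.023 g cm⁻³ = 1023 kg m⁻³. Annual water volume added = 368 Gt / ρ_w = 3.680×10^14 kg / 1023 kg m⁻³ = 3.597×10^11 m³.
Δh per year = 3.597×10^11 / 3.50×10^14 = 1.03×10^-3 m = 1.03 mm.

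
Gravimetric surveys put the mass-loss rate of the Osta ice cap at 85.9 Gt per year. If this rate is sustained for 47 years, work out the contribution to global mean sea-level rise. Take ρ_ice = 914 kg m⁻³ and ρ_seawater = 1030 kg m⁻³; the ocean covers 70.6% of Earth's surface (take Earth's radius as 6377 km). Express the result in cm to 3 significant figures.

≈ 1.09 cm

Total mass lost = 85.9 Gt/yr × 47 yr = 4037 Gt = 4.037×10^15 kg.
ρ_w = 1030 kg m⁻³, so water volume = 4.037×10^15 / 1030 = 3.920×10^12 m³.
Δh = 3.920×10^12 / 3.61×10^14 = 0.0109 m = 1.09 cm.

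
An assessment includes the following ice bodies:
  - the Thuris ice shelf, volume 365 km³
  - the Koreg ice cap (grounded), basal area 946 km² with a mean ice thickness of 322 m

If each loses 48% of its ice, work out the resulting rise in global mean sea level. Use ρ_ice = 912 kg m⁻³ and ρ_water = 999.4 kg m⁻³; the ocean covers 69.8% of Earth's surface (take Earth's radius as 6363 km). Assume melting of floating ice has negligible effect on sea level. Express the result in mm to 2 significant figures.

≈ 0.38 mm

The Thuris ice shelf is floating and already displaces its own weight of water, so its melt adds essentially nothing to sea level.
Koreg: ice volume = 946 km² × 322 m = 304.6 km³; 0.48 × 304.6 × (912/999.4) = 133.4 km³ of water.
Total added water ≈ 1.334×10^11 m³ over 3.55×10^14 m² → Δh = 3.76×10^-4 m = 0.38 mm.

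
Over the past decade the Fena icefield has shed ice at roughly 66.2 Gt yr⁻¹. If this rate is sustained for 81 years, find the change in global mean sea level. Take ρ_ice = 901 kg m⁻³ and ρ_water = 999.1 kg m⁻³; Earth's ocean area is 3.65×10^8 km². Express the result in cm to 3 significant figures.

≈ 1.47 cm

Total mass lost = 66.2 Gt/yr × 81 yr = 5362 Gt = 5.362×10^15 kg.
ρ_w = 999.1 kg m⁻³, so water volume = 5.362×10^15 / 999.1 = 5.367×10^12 m³.
Δh = 5.367×10^12 / 3.65×10^14 = 0.0147 m = 1.47 cm.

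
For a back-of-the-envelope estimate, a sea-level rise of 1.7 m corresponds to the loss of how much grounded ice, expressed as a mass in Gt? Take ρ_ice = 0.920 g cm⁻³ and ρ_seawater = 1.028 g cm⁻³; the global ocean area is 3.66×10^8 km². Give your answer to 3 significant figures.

Required water volume = Δh × A = 1.7 m × 3.66×10^14 m² = 6.222×10^14 m³.
ρ_w = 1.028 g cm⁻³ = 1028 kg m⁻³, so the mass of water = 6.222×10^14 m³ × 1028 kg m⁻³ = 6.396×10^17 kg = 6.40×10^5 Gt (and the same mass of ice, by conservation).

≈ 6.40×10^5 Gt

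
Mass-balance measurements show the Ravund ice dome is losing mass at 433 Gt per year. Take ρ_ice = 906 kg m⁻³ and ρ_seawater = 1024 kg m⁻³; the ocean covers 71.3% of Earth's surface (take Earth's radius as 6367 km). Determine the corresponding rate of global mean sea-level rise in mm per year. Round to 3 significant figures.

ρ_w = 1024 kg m⁻³. Annual water volume added = 433 Gt / ρ_w = 4.330×10^14 kg / 1024 kg m⁻³ = 4.229×10^11 m³.
Δh per year = 4.229×10^11 / 3.63×10^14 = 1.16×10^-3 m = 1.16 mm.

≈ 1.16 mm/yr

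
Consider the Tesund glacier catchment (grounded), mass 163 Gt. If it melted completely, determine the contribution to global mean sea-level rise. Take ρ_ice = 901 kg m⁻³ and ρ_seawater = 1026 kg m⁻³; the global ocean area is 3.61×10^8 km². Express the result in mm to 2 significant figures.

Tesund: 163 Gt = 1.630×10^14 kg; dividing by ρ_w = 1026 kg m⁻³ gives 1.589×10^11 m³ of water.
Spread over 3.61×10^14 m² of ocean, Δh = 1.589×10^11 / 3.61×10^14 = 4.40×10^-4 m = 0.44 mm.

≈ 0.44 mm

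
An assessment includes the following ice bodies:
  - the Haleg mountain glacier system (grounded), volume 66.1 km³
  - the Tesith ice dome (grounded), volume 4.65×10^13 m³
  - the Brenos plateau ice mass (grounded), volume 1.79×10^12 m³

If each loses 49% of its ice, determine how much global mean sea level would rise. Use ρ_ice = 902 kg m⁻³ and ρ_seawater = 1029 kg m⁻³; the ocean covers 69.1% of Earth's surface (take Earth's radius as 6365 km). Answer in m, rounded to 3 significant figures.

≈ 0.0590 m

Haleg: 0.49 × 66.1 km³ × (902/1029) = 28.39 km³ of water.
Tesith: 0.49 × 4.65×10^13 m³ × (902/1029) = 1.997×10^13 m³ of water.
Brenos: 0.49 × 1.79×10^12 m³ × (902/1029) = 7.688×10^11 m³ of water.
Total added water ≈ 2.077×10^13 m³ over 3.52×10^14 m² → Δh = 0.0590 m.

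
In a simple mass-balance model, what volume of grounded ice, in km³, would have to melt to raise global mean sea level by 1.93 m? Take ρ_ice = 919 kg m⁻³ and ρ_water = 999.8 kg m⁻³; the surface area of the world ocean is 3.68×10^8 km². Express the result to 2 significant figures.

≈ 7.7×10^5 km³

Required water volume = Δh × A = 1.93 m × 3.68×10^14 m² = 7.102×10^14 m³ = 7.102×10^5 km³.
Ice volume = water volume × ρ_w/ρ_ice = 7.102×10^5 × 999.8/919 = 7.7×10^5 km³.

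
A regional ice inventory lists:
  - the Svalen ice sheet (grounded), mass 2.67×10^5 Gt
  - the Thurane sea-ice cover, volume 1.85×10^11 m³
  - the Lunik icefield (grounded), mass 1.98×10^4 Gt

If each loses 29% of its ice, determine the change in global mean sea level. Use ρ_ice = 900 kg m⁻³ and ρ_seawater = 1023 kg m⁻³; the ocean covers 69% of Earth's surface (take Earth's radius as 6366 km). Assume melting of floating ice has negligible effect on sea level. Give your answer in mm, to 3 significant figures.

Svalen: 0.29 × 2.67×10^5 Gt = 7.743×10^16 kg; dividing by ρ_w = 1023 kg m⁻³ gives 7.569×10^13 m³ of water.
The Thurane sea-ice cover is floating and already displaces its own weight of water, so its melt adds essentially nothing to sea level.
Lunik: 0.29 × 1.98×10^4 Gt = 5.742×10^15 kg; dividing by ρ_w = 1023 kg m⁻³ gives 5.613×10^12 m³ of water.
Total added water ≈ 8.130×10^13 m³ over 3.51×10^14 m² → Δh = 0.231 m = 231 mm.

≈ 231 mm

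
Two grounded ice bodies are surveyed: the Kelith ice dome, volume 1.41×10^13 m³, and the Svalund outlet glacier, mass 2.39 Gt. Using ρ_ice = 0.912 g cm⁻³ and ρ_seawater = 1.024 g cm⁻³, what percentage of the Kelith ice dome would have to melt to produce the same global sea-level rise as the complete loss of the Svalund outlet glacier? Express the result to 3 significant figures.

≈ 0.0186 %

Equal sea-level rise means equal mass of meltwater, i.e. equal mass of ice lost.
Ice mass of Svalund: 2.390×10^12 kg; ice mass of Kelith: 1.286×10^16 kg.
Fraction required = 2.390×10^12 / 1.286×10^16 = 1.86×10^-4 → 0.0186 %.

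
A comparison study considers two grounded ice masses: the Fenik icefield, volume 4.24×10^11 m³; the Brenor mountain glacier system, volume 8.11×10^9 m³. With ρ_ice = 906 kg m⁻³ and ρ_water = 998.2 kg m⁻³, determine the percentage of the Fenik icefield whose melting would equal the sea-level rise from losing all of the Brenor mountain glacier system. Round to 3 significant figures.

≈ 1.91 %

Equal sea-level rise means equal mass of meltwater, i.e. equal mass of ice lost.
Ice mass of Brenor: 7.348×10^12 kg; ice mass of Fenik: 3.841×10^14 kg.
Fraction required = 7.348×10^12 / 3.841×10^14 = 0.0191 → 1.91 %.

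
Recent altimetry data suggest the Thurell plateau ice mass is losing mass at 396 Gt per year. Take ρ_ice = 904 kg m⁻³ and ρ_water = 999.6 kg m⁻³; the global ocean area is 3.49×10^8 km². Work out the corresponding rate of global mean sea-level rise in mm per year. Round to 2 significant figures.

≈ 1.1 mm/yr

ρ_w = 999.6 kg m⁻³. Annual water volume added = 396 Gt / ρ_w = 3.960×10^14 kg / 999.6 kg m⁻³ = 3.962×10^11 m³.
Δh per year = 3.962×10^11 / 3.49×10^14 = 1.14×10^-3 m = 1.1 mm.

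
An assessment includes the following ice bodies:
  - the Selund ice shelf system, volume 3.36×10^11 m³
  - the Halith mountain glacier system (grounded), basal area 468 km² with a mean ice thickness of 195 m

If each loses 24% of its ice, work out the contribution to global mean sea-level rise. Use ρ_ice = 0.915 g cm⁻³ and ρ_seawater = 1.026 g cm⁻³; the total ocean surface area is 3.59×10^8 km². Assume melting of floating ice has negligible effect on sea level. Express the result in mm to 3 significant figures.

The Selund ice shelf system is floating and already displaces its own weight of water, so its melt adds essentially nothing to sea level.
Halith: ice volume = 468 km² × 195 m = 91.26 km³; 0.24 × 91.26 × (915/1026) = 19.53 km³ of water.
Total added water ≈ 1.953×10^10 m³ over 3.59×10^14 m² → Δh = 5.44×10^-5 m = 0.0544 mm.

≈ 0.0544 mm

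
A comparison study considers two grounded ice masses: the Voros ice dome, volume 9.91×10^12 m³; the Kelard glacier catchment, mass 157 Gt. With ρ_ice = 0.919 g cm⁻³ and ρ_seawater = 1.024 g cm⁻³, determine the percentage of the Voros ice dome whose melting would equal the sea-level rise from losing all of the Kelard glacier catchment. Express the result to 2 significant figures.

Equal sea-level rise means equal mass of meltwater, i.e. equal mass of ice lost.
Ice mass of Kelard: 1.570×10^14 kg; ice mass of Voros: 9.107×10^15 kg.
Fraction required = 1.570×10^14 / 9.107×10^15 = 0.0172 → 1.7 %.

≈ 1.7 %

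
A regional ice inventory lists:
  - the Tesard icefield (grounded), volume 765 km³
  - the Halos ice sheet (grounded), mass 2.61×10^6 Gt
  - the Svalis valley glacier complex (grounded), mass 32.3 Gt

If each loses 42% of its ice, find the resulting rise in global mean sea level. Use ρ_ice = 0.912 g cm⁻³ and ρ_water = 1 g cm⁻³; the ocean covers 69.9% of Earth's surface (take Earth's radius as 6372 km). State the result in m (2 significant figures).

Tesard: 0.42 × 765 km³ × (912/1000) = 293.0 km³ of water.
Halos: 0.42 × 2.61×10^6 Gt = 1.096×10^18 kg; dividing by ρ_w = 1 g cm⁻³ = 1000 kg m⁻³ gives 1.096×10^15 m³ of water.
Svalis: 0.42 × 32.3 Gt = 1.357×10^13 kg; dividing by ρ_w = 1000 kg m⁻³ gives 1.357×10^10 m³ of water.
Total added water ≈ 1.097×10^15 m³ over 3.57×10^14 m² → Δh = 3.07 m.

≈ 3.1 m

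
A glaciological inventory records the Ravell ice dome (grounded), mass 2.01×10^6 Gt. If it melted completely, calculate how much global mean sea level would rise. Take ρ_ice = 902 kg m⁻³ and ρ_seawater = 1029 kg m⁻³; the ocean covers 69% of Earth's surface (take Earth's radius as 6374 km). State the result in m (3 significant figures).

≈ 5.54 m

Ravell: 2.01×10^6 Gt = 2.010×10^18 kg; dividing by ρ_w = 1029 kg m⁻³ gives 1.953×10^15 m³ of water.
Spread over 3.52×10^14 m² of ocean, Δh = 1.953×10^15 / 3.52×10^14 = 5.54 m.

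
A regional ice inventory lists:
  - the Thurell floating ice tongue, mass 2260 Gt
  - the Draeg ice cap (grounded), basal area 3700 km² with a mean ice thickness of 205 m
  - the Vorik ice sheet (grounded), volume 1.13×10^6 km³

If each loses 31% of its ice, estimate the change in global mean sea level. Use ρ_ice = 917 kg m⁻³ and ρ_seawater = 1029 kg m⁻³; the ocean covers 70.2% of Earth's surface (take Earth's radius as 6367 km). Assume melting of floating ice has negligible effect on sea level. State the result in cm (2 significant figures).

≈ 87 cm

The Thurell floating ice tongue is floating and already displaces its own weight of water, so its melt adds essentially nothing to sea level.
Draeg: ice volume = 3700 km² × 205 m = 758.5 km³; 0.31 × 758.5 × (917/1029) = 209.5 km³ of water.
Vorik: 0.31 × 1.13×10^6 km³ × (917/1029) = 3.122×10^5 km³ of water.
Total added water ≈ 3.124×10^14 m³ over 3.58×10^14 m² → Δh = 0.874 m = 87 cm.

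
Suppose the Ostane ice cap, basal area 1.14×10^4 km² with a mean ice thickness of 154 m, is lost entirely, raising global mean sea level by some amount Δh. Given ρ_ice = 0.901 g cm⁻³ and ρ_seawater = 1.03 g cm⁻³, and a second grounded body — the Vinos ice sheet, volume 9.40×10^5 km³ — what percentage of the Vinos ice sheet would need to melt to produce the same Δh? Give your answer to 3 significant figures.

≈ 0.187 %

Equal sea-level rise means equal mass of meltwater, i.e. equal mass of ice lost.
Ice mass of Ostane: 1.582×10^15 kg; ice mass of Vinos: 8.469×10^17 kg.
Fraction required = 1.582×10^15 / 8.469×10^17 = 1.87×10^-3 → 0.187 %.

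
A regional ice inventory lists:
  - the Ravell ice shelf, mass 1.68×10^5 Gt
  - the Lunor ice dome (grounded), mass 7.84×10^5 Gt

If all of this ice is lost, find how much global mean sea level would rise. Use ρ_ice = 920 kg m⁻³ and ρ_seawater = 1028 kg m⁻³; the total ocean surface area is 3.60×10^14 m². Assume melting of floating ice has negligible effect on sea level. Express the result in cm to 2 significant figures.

≈ 210 cm

The Ravell ice shelf is floating and already displaces its own weight of water, so its melt adds essentially nothing to sea level.
Lunor: 7.84×10^5 Gt = 7.840×10^17 kg; dividing by ρ_w = 1028 kg m⁻³ gives 7.626×10^14 m³ of water.
Total added water ≈ 7.626×10^14 m³ over 3.60×10^14 m² → Δh = 2.12 m = 210 cm.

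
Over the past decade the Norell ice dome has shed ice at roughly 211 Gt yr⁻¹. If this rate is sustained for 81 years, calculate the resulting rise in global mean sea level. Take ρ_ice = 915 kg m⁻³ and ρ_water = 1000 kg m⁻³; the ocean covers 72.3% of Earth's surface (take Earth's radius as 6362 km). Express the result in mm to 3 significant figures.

Total mass lost = 211 Gt/yr × 81 yr = 1.709×10^4 Gt = 1.709×10^16 kg.
ρ_w = 1000 kg m⁻³, so water volume = 1.709×10^16 / 1000 = 1.709×10^13 m³.
Δh = 1.709×10^13 / 3.68×10^14 = 0.0465 m = 46.5 mm.

≈ 46.5 mm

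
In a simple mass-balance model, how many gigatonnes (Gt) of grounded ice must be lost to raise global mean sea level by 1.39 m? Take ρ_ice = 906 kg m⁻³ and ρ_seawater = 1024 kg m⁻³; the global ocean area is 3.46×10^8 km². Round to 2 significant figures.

≈ 4.9×10^5 Gt

Required water volume = Δh × A = 1.39 m × 3.46×10^14 m² = 4.809×10^14 m³.
ρ_w = 1024 kg m⁻³, so the mass of water = 4.809×10^14 m³ × 1024 kg m⁻³ = 4.925×10^17 kg = 4.9×10^5 Gt (and the same mass of ice, by conservation).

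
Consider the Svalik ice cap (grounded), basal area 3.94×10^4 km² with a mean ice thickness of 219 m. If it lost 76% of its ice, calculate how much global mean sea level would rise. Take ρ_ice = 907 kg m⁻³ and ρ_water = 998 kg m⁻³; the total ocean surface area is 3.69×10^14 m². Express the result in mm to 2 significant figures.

Svalik: ice volume = 3.94×10^4 km² × 219 m = 8629 km³; 0.76 × 8629 × (907/998) = 5960 km³ of water.
Spread over 3.69×10^14 m² of ocean, Δh = 5.960×10^12 / 3.69×10^14 = 0.0162 m = 16 mm.

≈ 16 mm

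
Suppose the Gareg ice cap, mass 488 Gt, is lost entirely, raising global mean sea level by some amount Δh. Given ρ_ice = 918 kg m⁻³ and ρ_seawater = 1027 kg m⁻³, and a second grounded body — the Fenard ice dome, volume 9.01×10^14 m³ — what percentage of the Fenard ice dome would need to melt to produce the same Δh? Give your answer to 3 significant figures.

≈ 0.0590 %

Equal sea-level rise means equal mass of meltwater, i.e. equal mass of ice lost.
Ice mass of Gareg: 4.880×10^14 kg; ice mass of Fenard: 8.271×10^17 kg.
Fraction required = 4.880×10^14 / 8.271×10^17 = 5.90×10^-4 → 0.0590 %.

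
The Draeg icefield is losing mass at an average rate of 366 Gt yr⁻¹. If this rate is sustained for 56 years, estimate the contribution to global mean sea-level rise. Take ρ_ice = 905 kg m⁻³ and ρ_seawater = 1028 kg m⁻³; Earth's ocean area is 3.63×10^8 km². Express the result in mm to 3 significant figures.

Total mass lost = 366 Gt/yr × 56 yr = 2.050×10^4 Gt = 2.050×10^16 kg.
ρ_w = 1028 kg m⁻³, so water volume = 2.050×10^16 / 1028 = 1.994×10^13 m³.
Δh = 1.994×10^13 / 3.63×10^14 = 0.0549 m = 54.9 mm.

≈ 54.9 mm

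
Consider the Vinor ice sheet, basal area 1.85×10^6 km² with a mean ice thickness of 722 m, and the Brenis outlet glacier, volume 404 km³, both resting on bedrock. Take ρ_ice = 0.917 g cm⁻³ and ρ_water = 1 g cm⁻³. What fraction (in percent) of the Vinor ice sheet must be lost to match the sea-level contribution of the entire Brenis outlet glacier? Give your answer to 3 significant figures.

≈ 0.0302 %

Equal sea-level rise means equal mass of meltwater, i.e. equal mass of ice lost.
Ice mass of Brenis: 3.705×10^14 kg; ice mass of Vinor: 1.225×10^18 kg.
Fraction required = 3.705×10^14 / 1.225×10^18 = 3.02×10^-4 → 0.0302 %.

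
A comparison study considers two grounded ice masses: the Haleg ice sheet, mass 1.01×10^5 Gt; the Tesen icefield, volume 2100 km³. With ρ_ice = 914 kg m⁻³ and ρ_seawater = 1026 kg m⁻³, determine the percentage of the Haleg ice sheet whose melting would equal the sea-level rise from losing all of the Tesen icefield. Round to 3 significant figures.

≈ 1.90 %

Equal sea-level rise means equal mass of meltwater, i.e. equal mass of ice lost.
Ice mass of Tesen: 1.919×10^15 kg; ice mass of Haleg: 1.010×10^17 kg.
Fraction required = 1.919×10^15 / 1.010×10^17 = 0.0190 → 1.90 %.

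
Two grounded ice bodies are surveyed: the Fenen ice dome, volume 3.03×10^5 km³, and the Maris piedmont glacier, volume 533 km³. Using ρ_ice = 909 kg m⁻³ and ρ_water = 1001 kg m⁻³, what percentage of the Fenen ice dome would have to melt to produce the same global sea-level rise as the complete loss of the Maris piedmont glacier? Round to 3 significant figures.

≈ 0.176 %

Equal sea-level rise means equal mass of meltwater, i.e. equal mass of ice lost.
Ice mass of Maris: 4.845×10^14 kg; ice mass of Fenen: 2.754×10^17 kg.
Fraction required = 4.845×10^14 / 2.754×10^17 = 1.76×10^-3 → 0.176 %.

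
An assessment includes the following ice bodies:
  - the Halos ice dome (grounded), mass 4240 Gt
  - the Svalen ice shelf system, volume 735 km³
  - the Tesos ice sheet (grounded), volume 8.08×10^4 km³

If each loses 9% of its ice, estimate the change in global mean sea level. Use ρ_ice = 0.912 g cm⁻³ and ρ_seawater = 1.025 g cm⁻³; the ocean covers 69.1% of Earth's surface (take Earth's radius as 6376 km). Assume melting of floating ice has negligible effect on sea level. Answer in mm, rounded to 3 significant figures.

≈ 19.4 mm

Halos: 0.09 × 4240 Gt = 3.816×10^14 kg; dividing by ρ_w = 1.025 g cm⁻³ = 1025 kg m⁻³ gives 3.723×10^11 m³ of water.
The Svalen ice shelf system is floating and already displaces its own weight of water, so its melt adds essentially nothing to sea level.
Tesos: 0.09 × 8.08×10^4 km³ × (912/1025) = 6470 km³ of water.
Total added water ≈ 6.843×10^12 m³ over 3.53×10^14 m² → Δh = 0.0194 m = 19.4 mm.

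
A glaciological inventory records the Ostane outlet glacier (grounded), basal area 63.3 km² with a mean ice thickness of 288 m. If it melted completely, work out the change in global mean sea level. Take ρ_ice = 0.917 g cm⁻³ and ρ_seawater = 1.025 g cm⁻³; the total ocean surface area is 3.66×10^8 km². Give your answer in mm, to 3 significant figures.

≈ 0.0446 mm

Ostane: ice volume = 63.3 km² × 288 m = 18.23 km³; 18.23 × (917/1025) = 16.31 km³ of water.
Spread over 3.66×10^14 m² of ocean, Δh = 1.631×10^10 / 3.66×10^14 = 4.46×10^-5 m = 0.0446 mm.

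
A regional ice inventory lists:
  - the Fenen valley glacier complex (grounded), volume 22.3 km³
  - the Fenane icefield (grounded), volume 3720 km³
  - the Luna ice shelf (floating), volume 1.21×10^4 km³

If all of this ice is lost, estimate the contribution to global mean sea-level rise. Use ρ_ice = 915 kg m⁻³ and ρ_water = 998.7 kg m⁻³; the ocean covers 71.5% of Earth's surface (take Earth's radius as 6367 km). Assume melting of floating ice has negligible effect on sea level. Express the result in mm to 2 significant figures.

≈ 9.4 mm

Fenen: 22.3 km³ × (915/998.7) = 20.43 km³ of water.
Fenane: 3720 km³ × (915/998.7) = 3408 km³ of water.
The Luna ice shelf is floating and already displaces its own weight of water, so its melt adds essentially nothing to sea level.
Total added water ≈ 3.429×10^12 m³ over 3.64×10^14 m² → Δh = 9.41×10^-3 m = 9.4 mm.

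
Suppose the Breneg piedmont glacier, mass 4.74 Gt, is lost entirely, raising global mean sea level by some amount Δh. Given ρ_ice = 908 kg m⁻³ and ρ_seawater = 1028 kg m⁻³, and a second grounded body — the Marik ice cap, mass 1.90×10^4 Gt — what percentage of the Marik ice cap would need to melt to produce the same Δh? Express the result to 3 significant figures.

≈ 0.0249 %

Equal sea-level rise means equal mass of meltwater, i.e. equal mass of ice lost.
Ice mass of Breneg: 4.740×10^12 kg; ice mass of Marik: 1.900×10^16 kg.
Fraction required = 4.740×10^12 / 1.900×10^16 = 2.49×10^-4 → 0.0249 %.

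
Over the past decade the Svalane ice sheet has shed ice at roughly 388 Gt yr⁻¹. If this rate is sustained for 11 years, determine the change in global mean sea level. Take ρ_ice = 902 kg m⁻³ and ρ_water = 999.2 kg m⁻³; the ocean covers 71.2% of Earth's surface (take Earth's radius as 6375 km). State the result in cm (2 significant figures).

≈ 1.2 cm

Total mass lost = 388 Gt/yr × 11 yr = 4268 Gt = 4.268×10^15 kg.
ρ_w = 999.2 kg m⁻³, so water volume = 4.268×10^15 / 999.2 = 4.271×10^12 m³.
Δh = 4.271×10^12 / 3.64×10^14 = 0.0117 m = 1.2 cm.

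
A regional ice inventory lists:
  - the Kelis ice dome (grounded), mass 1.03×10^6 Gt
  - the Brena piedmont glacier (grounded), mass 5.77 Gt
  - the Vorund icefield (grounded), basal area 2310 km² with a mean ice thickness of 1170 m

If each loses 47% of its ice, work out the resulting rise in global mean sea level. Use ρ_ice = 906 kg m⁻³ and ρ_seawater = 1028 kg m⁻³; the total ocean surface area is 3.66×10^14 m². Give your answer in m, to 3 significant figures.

≈ 1.29 m

Kelis: 0.47 × 1.03×10^6 Gt = 4.841×10^17 kg; dividing by ρ_w = 1028 kg m⁻³ gives 4.709×10^14 m³ of water.
Brena: 0.47 × 5.77 Gt = 2.712×10^12 kg; dividing by ρ_w = 1028 kg m⁻³ gives 2.638×10^9 m³ of water.
Vorund: ice volume = 2310 km² × 1170 m = 2703 km³; 0.47 × 2703 × (906/1028) = 1120 km³ of water.
Total added water ≈ 4.720×10^14 m³ over 3.66×10^14 m² → Δh = 1.29 m.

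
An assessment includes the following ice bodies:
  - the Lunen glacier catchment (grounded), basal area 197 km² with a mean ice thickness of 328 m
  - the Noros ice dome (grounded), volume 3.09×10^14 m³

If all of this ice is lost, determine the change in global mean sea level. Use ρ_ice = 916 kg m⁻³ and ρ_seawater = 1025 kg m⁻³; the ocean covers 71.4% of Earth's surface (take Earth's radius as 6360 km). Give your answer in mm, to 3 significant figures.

Lunen: ice volume = 197 km² × 328 m = 64.62 km³; 64.62 × (916/1025) = 57.74 km³ of water.
Noros: 3.09×10^14 m³ × (916/1025) = 2.761×10^14 m³ of water.
Total added water ≈ 2.762×10^14 m³ over 3.63×10^14 m² → Δh = 0.761 m = 761 mm.

≈ 761 mm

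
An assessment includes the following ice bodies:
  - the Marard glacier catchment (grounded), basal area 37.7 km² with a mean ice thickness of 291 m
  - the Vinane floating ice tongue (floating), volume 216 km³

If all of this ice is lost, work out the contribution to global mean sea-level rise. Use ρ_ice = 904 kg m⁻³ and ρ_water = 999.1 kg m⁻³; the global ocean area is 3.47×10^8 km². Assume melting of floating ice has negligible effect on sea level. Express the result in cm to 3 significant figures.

≈ 2.86×10^-3 cm

Marard: ice volume = 37.7 km² × 291 m = 10.97 km³; 10.97 × (904/999.1) = 9.926 km³ of water.
The Vinane floating ice tongue is floating and already displaces its own weight of water, so its melt adds essentially nothing to sea level.
Total added water ≈ 9.926×10^9 m³ over 3.47×10^14 m² → Δh = 2.86×10^-5 m = 2.86×10^-3 cm.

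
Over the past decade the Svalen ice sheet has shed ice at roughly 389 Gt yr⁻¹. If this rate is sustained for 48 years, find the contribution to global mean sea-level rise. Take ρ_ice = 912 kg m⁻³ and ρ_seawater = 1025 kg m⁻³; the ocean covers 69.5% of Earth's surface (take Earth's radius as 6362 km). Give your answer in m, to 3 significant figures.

≈ 0.0515 m

Total mass lost = 389 Gt/yr × 48 yr = 1.867×10^4 Gt = 1.867×10^16 kg.
ρ_w = 1025 kg m⁻³, so water volume = 1.867×10^16 / 1025 = 1.822×10^13 m³.
Δh = 1.822×10^13 / 3.53×10^14 = 0.0515 m.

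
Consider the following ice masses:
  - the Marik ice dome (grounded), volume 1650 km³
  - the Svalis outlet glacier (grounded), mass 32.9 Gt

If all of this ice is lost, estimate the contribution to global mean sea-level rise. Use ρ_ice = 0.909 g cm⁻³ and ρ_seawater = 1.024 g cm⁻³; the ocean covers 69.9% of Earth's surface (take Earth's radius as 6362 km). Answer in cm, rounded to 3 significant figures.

Marik: 1650 km³ × (909/1024) = 1465 km³ of water.
Svalis: 32.9 Gt = 3.290×10^13 kg; dividing by ρ_w = 1.024 g cm⁻³ = 1024 kg m⁻³ gives 3.213×10^10 m³ of water.
Total added water ≈ 1.497×10^12 m³ over 3.56×10^14 m² → Δh = 4.21×10^-3 m = 0.421 cm.

≈ 0.421 cm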